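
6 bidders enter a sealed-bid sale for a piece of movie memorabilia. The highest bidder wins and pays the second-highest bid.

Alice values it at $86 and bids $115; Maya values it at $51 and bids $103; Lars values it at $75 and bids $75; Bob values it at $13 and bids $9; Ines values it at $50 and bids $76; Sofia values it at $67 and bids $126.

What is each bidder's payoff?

Ranking the bids: Sofia $126; Alice $115; Maya $103; Ines $76; Lars $75; Bob $9.
Sofia has the top bid and wins; the price is the second-highest bid, $115.
Sofia's payoff = $67 − $115 = -$48. All other bidders lose, so their payoff is 0.

Payoffs: Alice $0, Maya $0, Lars $0, Bob $0, Ines $0, Sofia -$48.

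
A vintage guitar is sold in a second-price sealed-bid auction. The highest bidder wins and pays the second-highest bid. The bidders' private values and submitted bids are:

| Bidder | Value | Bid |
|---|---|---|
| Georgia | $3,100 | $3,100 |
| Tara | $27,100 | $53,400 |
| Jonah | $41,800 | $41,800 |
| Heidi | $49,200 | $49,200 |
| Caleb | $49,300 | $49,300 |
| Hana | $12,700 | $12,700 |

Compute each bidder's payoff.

Bids in descending order: Tara $53,400, then Caleb $49,300, then Heidi $49,200, then Jonah $41,800, then Hana $12,700, then Georgia $3,100.
Tara has the top bid and wins; the price is the second-highest bid, $49,300.
Tara's payoff = $27,100 − $49,300 = -$22,200. All other bidders lose, so their payoff is 0.

Payoffs: Georgia $0, Tara -$22,200, Jonah $0, Heidi $0, Caleb $0, Hana $0.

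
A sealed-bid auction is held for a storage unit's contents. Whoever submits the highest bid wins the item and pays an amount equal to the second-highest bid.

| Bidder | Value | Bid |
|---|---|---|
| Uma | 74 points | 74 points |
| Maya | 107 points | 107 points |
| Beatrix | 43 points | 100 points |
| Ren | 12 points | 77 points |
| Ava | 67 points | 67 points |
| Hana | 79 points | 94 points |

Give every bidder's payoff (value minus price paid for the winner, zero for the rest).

Uma 0 points, Maya 7 points, Beatrix 0 points, Ren 0 points, Ava 0 points, Hana 0 points.

Ranking the bids: Maya 107 points, then Beatrix 100 points, then Hana 94 points, then Ren 77 points, then Uma 74 points, then Ava 67 points.
Maya has the top bid and wins; the price is the second-highest bid, 100 points.
Maya's payoff = 107 points − 100 points = 7 points. All other bidders lose, so their payoff is 0.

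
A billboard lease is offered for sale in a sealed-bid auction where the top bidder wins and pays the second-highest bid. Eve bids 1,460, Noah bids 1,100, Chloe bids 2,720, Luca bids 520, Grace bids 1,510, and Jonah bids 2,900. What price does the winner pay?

2,720

Bids in descending order: Jonah 2,900; Chloe 2,720; Grace 1,510; Eve 1,460; Noah 1,100; Luca 520.
Jonah is the highest bidder, so Jonah wins.
Under the second-price rule, the price is the second-highest bid: 2,720.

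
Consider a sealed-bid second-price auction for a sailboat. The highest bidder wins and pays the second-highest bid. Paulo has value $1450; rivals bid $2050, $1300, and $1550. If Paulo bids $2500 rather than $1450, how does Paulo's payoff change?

-$600

The highest competing bid is $2050.
Bidding truthfully at $1450: the top bid is $2050 (a rival), so Paulo loses. Payoff = $0.
Bidding $2500: Paulo has the top bid, wins, and pays the second-highest bid $2050. Payoff = $1450 − $2050 = -$600.
Change = -$600 − $0 = -$600.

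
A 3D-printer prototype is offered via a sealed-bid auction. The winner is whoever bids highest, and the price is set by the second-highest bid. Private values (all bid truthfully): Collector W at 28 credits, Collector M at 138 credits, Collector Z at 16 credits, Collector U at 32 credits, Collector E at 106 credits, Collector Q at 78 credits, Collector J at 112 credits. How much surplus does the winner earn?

26 credits

Bids in descending order: Collector M 138 credits, then Collector J 112 credits, then Collector E 106 credits, then Collector Q 78 credits, then Collector U 32 credits, then Collector W 28 credits, then Collector Z 16 credits.
Collector M wins with the top bid and pays the second-highest, 112 credits.
Surplus = 138 credits − 112 credits = 26 credits.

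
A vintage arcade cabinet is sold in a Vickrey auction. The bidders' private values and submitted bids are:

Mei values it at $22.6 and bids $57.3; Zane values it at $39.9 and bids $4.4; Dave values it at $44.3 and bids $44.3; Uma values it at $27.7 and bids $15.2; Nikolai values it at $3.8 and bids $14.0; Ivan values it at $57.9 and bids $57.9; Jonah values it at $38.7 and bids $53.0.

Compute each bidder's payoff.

Payoffs: Mei $0.0, Zane $0.0, Dave $0.0, Uma $0.0, Nikolai $0.0, Ivan $0.6, Jonah $0.0.

Ranking the bids: Ivan $57.9, then Mei $57.3, then Jonah $53.0, then Dave $44.3, then Uma $15.2, then Nikolai $14.0, then Zane $4.4.
Ivan has the top bid and wins; the price is the second-highest bid, $57.3.
Ivan's payoff = $57.9 − $57.3 = $0.6. All other bidders lose, so their payoff is 0.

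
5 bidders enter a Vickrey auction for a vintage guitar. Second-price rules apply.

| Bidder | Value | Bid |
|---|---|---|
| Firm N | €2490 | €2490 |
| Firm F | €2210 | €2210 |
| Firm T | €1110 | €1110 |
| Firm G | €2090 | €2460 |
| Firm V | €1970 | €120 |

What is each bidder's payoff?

Bids in descending order: Firm N €2490, then Firm G €2460, then Firm F €2210, then Firm T €1110, then Firm V €120.
Firm N has the top bid and wins; the price is the second-highest bid, €2460.
Firm N's payoff = €2490 − €2460 = €30. All other bidders lose, so their payoff is 0.

Payoffs: Firm N €30, Firm F €0, Firm T €0, Firm G €0, Firm V €0.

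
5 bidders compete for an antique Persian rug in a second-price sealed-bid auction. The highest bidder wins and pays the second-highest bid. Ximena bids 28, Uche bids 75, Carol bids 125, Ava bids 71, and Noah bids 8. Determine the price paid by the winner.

The winner pays 75.

Ordered from highest: Carol 125; Uche 75; Ava 71; Ximena 28; Noah 8.
Carol has the highest bid, so Carol wins.
The second-highest bid is 75, so that is what Carol pays.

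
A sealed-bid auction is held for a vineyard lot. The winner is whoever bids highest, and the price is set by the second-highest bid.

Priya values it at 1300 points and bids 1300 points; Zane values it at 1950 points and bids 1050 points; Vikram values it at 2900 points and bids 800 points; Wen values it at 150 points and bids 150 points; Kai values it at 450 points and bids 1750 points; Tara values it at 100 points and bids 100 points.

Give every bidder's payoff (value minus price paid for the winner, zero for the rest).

Ordered from highest: Kai 1750 points; Priya 1300 points; Zane 1050 points; Vikram 800 points; Wen 150 points; Tara 100 points.
Kai has the top bid and wins; the price is the second-highest bid, 1300 points.
Kai's payoff = 450 points − 1300 points = -850 points. All other bidders lose, so their payoff is 0.

Payoffs: Priya 0 points, Zane 0 points, Vikram 0 points, Wen 0 points, Kai -850 points, Tara 0 points.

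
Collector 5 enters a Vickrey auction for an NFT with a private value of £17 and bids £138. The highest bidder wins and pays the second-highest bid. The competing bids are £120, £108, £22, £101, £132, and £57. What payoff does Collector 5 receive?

Highest competing bid: £132.
Collector 5's bid £138 is the highest overall, so Collector 5 wins and pays the second-highest bid, £132.
Payoff = value − price = £17 − £132 = -£115.
Overbidding won the item at a price above value — truthful bidding would have avoided this loss.

The bidder's payoff: -£115.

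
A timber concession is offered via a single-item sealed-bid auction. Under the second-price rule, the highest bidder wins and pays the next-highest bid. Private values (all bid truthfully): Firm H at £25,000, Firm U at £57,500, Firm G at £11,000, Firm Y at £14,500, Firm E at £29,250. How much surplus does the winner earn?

Surplus = £28,250.

Ranking the bids: Firm U £57,500 > Firm E £29,250 > Firm H £25,000 > Firm Y £14,500 > Firm G £11,000.
Firm U wins with the top bid and pays the second-highest, £29,250.
Surplus = £57,500 − £29,250 = £28,250.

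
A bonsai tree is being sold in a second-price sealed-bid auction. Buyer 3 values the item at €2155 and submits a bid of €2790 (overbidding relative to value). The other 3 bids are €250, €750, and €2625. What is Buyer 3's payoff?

-€470

Highest competing bid: €2625.
Buyer 3's bid €2790 is the highest overall, so Buyer 3 wins and pays the second-highest bid, €2625.
Payoff = value − price = €2155 − €2625 = -€470.
Overbidding won the item at a price above value — truthful bidding would have avoided this loss.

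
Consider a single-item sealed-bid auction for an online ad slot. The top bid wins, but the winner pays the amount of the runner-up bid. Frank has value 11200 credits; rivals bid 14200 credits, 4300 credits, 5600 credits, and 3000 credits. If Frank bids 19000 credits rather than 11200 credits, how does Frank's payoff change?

Payoff change: -3000 credits.

The highest competing bid is 14200 credits.
Bidding truthfully at 11200 credits: the top bid is 14200 credits (a rival), so Frank loses. Payoff = 0 credits.
Bidding 19000 credits: Frank has the top bid, wins, and pays the second-highest bid 14200 credits. Payoff = 11200 credits − 14200 credits = -3000 credits.
Change = -3000 credits − 0 credits = -3000 credits.
Deviating from a truthful bid can only lose payoff in a second-price auction — never gain.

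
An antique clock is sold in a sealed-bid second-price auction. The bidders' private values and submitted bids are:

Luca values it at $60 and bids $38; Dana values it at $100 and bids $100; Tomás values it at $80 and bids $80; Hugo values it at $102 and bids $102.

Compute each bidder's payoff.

Sorted high to low: Hugo $102, then Dana $100, then Tomás $80, then Luca $38.
Hugo has the top bid and wins; the price is the second-highest bid, $100.
Hugo's payoff = $102 − $100 = $2. All other bidders lose, so their payoff is 0.

Payoffs: Luca $0, Dana $0, Tomás $0, Hugo $2.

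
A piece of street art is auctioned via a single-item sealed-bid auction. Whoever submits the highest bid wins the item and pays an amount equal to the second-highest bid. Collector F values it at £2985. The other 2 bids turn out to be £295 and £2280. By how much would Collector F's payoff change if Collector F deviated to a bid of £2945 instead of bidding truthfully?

The highest competing bid is £2280.
Bidding truthfully at £2985: Collector F has the top bid, wins, and pays the second-highest bid £2280. Payoff = £2985 − £2280 = £705.
Bidding £2945: Collector F has the top bid, wins, and pays the second-highest bid £2280. Payoff = £2985 − £2280 = £705.
Change = £705 − £705 = £0.
The bid only affects whether you win, not the price — here both bids land on the same side of the top rival bid, so the deviation is payoff-neutral.

£0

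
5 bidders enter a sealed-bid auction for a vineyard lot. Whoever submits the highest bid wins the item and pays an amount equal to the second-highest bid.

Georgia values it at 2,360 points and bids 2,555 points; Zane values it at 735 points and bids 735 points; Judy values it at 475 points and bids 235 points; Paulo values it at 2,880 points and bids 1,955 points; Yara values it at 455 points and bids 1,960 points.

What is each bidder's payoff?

Sorted high to low: Georgia 2,555 points > Yara 1,960 points > Paulo 1,955 points > Zane 735 points > Judy 235 points.
Georgia has the top bid and wins; the price is the second-highest bid, 1,960 points.
Georgia's payoff = 2,360 points − 1,960 points = 400 points. All other bidders lose, so their payoff is 0.

Payoffs: Georgia 400 points, Zane 0 points, Judy 0 points, Paulo 0 points, Yara 0 points.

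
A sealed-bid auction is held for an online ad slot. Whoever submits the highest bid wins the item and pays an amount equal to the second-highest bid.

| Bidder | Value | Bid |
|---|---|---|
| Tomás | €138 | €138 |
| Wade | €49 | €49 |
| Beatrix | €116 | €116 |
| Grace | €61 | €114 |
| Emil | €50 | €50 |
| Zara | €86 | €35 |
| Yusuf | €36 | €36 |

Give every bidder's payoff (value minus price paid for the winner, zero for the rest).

Bids in descending order: Tomás €138, then Beatrix €116, then Grace €114, then Emil €50, then Wade €49, then Yusuf €36, then Zara €35.
Tomás has the top bid and wins; the price is the second-highest bid, €116.
Tomás's payoff = €138 − €116 = €22. All other bidders lose, so their payoff is 0.

Tomás €22, Wade €0, Beatrix €0, Grace €0, Emil €0, Zara €0, Yusuf €0.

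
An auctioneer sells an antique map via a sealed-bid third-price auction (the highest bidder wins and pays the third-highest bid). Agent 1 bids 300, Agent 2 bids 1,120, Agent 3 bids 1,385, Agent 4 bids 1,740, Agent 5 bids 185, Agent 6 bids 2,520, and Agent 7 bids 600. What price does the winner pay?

Ranking the bids: Agent 6 2,520 > Agent 4 1,740 > Agent 3 1,385 > Agent 2 1,120 > Agent 7 600 > Agent 1 300 > Agent 5 185.
Agent 6 is the highest bidder, so Agent 6 wins.
Under the third-price rule, the price is the third-highest bid: 1,385.

1,385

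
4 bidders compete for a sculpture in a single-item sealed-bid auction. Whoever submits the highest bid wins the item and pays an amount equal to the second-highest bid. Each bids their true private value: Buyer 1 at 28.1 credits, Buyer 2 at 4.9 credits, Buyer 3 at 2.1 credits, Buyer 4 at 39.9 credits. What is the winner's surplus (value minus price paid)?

Winner's surplus: 11.8 credits.

Ranking the bids: Buyer 4 39.9 credits, then Buyer 1 28.1 credits, then Buyer 2 4.9 credits, then Buyer 3 2.1 credits.
Buyer 4 wins with the top bid and pays the second-highest, 28.1 credits.
Surplus = 39.9 credits − 28.1 credits = 11.8 credits.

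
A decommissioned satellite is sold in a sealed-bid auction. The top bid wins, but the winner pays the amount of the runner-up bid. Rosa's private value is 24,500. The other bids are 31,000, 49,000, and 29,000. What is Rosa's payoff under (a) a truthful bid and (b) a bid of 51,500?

The highest competing bid is 49,000.
Bidding truthfully at 24,500: the top bid is 49,000 (a rival), so Rosa loses. Payoff = 0.
Bidding 51,500: Rosa has the top bid, wins, and pays the second-highest bid 49,000. Payoff = 24,500 − 49,000 = -24,500.

(a) 0  (b) -24,500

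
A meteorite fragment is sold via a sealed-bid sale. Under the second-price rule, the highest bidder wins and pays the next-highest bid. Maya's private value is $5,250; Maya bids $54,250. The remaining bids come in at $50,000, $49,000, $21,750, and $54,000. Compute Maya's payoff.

Highest competing bid: $54,000.
Maya's bid $54,250 is the highest overall, so Maya wins and pays the second-highest bid, $54,000.
Payoff = value − price = $5,250 − $54,000 = -$48,750.
Overbidding won the item at a price above value — truthful bidding would have avoided this loss.

Payoff = -$48,750.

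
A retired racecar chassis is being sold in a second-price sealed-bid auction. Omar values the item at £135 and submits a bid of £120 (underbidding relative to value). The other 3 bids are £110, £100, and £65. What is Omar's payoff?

£25

Highest competing bid: £110.
Omar's bid £120 is the highest overall, so Omar wins and pays the second-highest bid, £110.
Payoff = value − price = £135 − £110 = £25.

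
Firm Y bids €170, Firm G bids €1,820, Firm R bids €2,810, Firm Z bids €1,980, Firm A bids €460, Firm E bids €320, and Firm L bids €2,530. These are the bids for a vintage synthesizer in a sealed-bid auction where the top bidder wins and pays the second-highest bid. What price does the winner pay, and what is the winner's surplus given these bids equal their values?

Ordered from highest: Firm R €2,810; Firm L €2,530; Firm Z €1,980; Firm G €1,820; Firm A €460; Firm E €320; Firm Y €170.
Firm R is the highest bidder, so Firm R wins.
Under the second-price rule, the price is the second-highest bid: €2,530.
Surplus = €2,810 − €2,530 = €280.

The winner pays €2,530 for a surplus of €280.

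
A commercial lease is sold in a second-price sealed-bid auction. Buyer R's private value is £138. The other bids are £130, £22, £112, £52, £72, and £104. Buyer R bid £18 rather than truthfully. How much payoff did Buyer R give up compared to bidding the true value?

The highest competing bid is £130.
Bidding truthfully at £138: Buyer R has the top bid, wins, and pays the second-highest bid £130. Payoff = £138 − £130 = £8.
Bidding £18: the top bid is £130 (a rival), so Buyer R loses. Payoff = £0.
Regret = truthful payoff − actual payoff = £8 − £0 = £8.

Payoff forgone: £8.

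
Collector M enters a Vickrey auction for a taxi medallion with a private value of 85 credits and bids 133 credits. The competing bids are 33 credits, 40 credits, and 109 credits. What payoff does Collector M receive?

Payoff = -24 credits.

Highest competing bid: 109 credits.
Collector M's bid 133 credits is the highest overall, so Collector M wins and pays the second-highest bid, 109 credits.
Payoff = value − price = 85 credits − 109 credits = -24 credits.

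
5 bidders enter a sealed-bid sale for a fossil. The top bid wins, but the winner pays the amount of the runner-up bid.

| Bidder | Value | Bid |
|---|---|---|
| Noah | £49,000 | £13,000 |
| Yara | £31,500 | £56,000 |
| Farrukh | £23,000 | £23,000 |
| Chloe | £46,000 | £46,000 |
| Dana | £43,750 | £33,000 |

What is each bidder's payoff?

Payoffs: Noah £0, Yara -£14,500, Farrukh £0, Chloe £0, Dana £0.

Ranking the bids: Yara £56,000; Chloe £46,000; Dana £33,000; Farrukh £23,000; Noah £13,000.
Yara has the top bid and wins; the price is the second-highest bid, £46,000.
Yara's payoff = £31,500 − £46,000 = -£14,500. All other bidders lose, so their payoff is 0.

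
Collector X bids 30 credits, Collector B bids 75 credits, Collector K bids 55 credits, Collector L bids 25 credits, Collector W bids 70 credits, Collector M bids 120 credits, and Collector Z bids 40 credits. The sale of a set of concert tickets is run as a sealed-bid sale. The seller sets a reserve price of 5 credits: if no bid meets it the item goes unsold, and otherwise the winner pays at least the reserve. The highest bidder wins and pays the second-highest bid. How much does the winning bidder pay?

The winner pays 75 credits.

Ordered from highest: Collector M 120 credits; Collector B 75 credits; Collector W 70 credits; Collector K 55 credits; Collector Z 40 credits; Collector X 30 credits; Collector L 25 credits.
Collector M has the highest bid, so Collector M wins.
The second-highest bid is 75 credits, which exceeds the reserve, so that sets the price.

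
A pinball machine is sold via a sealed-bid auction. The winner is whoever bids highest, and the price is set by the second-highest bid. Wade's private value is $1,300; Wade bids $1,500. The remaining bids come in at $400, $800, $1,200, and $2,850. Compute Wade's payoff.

Wade's payoff: $0.

Highest competing bid: $2,850.
Wade's bid $1,500 is not the highest, so Wade loses, pays nothing, and earns zero payoff.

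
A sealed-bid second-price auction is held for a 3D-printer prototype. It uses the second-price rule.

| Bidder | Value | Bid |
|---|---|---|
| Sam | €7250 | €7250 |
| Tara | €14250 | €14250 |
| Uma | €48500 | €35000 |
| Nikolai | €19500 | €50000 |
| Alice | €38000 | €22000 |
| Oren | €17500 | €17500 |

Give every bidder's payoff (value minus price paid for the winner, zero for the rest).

Sam €0, Tara €0, Uma €0, Nikolai -€15500, Alice €0, Oren €0.

Ranking the bids: Nikolai €50000, then Uma €35000, then Alice €22000, then Oren €17500, then Tara €14250, then Sam €7250.
Nikolai has the top bid and wins; the price is the second-highest bid, €35000.
Nikolai's payoff = €19500 − €35000 = -€15500. All other bidders lose, so their payoff is 0.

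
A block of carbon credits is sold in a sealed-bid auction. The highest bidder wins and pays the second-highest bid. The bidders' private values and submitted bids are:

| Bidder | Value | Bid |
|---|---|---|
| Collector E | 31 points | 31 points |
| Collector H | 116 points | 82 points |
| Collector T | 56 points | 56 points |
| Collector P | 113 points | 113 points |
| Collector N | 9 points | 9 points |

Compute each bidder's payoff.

Bids in descending order: Collector P 113 points; Collector H 82 points; Collector T 56 points; Collector E 31 points; Collector N 9 points.
Collector P has the top bid and wins; the price is the second-highest bid, 82 points.
Collector P's payoff = 113 points − 82 points = 31 points. All other bidders lose, so their payoff is 0.

Payoffs: Collector E 0 points, Collector H 0 points, Collector T 0 points, Collector P 31 points, Collector N 0 points.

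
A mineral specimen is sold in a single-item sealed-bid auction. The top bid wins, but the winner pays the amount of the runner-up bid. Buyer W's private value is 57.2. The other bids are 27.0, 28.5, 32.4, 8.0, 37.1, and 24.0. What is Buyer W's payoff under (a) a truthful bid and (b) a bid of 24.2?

The highest competing bid is 37.1.
Bidding truthfully at 57.2: Buyer W has the top bid, wins, and pays the second-highest bid 37.1. Payoff = 57.2 − 37.1 = 20.1.
Bidding 24.2: the top bid is 37.1 (a rival), so Buyer W loses. Payoff = 0.0.
Deviating from a truthful bid can only lose payoff in a second-price auction — never gain.

Truthful: 20.1; alternative: 0.0.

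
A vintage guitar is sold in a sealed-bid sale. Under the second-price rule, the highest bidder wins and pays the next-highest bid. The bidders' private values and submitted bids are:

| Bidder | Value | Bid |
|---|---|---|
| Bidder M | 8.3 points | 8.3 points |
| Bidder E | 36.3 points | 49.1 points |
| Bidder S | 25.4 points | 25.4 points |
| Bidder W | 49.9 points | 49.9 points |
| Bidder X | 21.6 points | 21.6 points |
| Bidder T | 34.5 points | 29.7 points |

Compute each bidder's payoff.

Bids in descending order: Bidder W 49.9 points, then Bidder E 49.1 points, then Bidder T 29.7 points, then Bidder S 25.4 points, then Bidder X 21.6 points, then Bidder M 8.3 points.
Bidder W has the top bid and wins; the price is the second-highest bid, 49.1 points.
Bidder W's payoff = 49.9 points − 49.1 points = 0.8 points. All other bidders lose, so their payoff is 0.

Payoffs: Bidder M 0.0 points, Bidder E 0.0 points, Bidder S 0.0 points, Bidder W 0.8 points, Bidder X 0.0 points, Bidder T 0.0 points.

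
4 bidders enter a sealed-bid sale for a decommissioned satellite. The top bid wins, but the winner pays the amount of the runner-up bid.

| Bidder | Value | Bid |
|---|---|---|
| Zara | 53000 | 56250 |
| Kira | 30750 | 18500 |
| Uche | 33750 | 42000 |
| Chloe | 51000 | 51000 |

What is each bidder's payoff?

Bids in descending order: Zara 56250; Chloe 51000; Uche 42000; Kira 18500.
Zara has the top bid and wins; the price is the second-highest bid, 51000.
Zara's payoff = 53000 − 51000 = 2000. All other bidders lose, so their payoff is 0.

Payoffs: Zara 2000, Kira 0, Uche 0, Chloe 0.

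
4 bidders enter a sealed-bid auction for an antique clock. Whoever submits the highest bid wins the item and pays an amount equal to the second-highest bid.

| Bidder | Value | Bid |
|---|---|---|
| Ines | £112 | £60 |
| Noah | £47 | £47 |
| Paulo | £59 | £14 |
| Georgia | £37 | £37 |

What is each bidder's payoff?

Payoffs: Ines £65, Noah £0, Paulo £0, Georgia £0.

Sorted high to low: Ines £60; Noah £47; Georgia £37; Paulo £14.
Ines has the top bid and wins; the price is the second-highest bid, £47.
Ines's payoff = £112 − £47 = £65. All other bidders lose, so their payoff is 0.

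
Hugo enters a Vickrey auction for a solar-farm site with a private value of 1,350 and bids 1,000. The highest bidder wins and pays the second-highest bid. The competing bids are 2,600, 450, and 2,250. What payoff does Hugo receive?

Hugo's payoff: 0.

Highest competing bid: 2,600.
Hugo's bid 1,000 is not the highest, so Hugo loses, pays nothing, and earns zero payoff.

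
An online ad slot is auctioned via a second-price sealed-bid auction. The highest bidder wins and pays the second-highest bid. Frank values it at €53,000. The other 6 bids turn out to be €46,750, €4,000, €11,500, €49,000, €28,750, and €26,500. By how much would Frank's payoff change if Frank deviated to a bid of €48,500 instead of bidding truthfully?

The highest competing bid is €49,000.
Bidding truthfully at €53,000: Frank has the top bid, wins, and pays the second-highest bid €49,000. Payoff = €53,000 − €49,000 = €4,000.
Bidding €48,500: the top bid is €49,000 (a rival), so Frank loses. Payoff = €0.
Change = €0 − €4,000 = -€4,000.

Payoff change: -€4,000.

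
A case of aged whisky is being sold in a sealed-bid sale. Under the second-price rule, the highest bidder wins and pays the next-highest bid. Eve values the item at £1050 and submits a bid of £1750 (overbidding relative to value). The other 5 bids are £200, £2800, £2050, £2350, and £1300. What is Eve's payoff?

Highest competing bid: £2800.
Eve's bid £1750 is not the highest, so Eve loses, pays nothing, and earns zero payoff.

Payoff = £0.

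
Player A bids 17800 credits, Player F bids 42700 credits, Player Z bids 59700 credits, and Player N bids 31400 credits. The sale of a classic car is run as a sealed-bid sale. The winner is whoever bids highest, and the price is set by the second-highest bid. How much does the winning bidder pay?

42700 credits

Ranking the bids: Player Z 59700 credits, then Player F 42700 credits, then Player N 31400 credits, then Player A 17800 credits.
Player Z has the highest bid, so Player Z wins.
The second-highest bid is 42700 credits, so that is what Player Z pays.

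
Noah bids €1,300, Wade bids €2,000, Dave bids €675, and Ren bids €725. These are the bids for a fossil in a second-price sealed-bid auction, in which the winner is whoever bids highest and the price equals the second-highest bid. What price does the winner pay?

The winner pays €1,300.

Bids in descending order: Wade €2,000; Noah €1,300; Ren €725; Dave €675.
Wade is the highest bidder, so Wade wins.
Under the second-price rule, the price is the second-highest bid: €1,300.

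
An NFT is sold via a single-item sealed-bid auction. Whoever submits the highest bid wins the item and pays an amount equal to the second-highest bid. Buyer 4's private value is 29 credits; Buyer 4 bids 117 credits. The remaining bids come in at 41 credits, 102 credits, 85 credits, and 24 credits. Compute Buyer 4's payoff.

Highest competing bid: 102 credits.
Buyer 4's bid 117 credits is the highest overall, so Buyer 4 wins and pays the second-highest bid, 102 credits.
Payoff = value − price = 29 credits − 102 credits = -73 credits.
Overbidding won the item at a price above value — truthful bidding would have avoided this loss.

The bidder's payoff: -73 credits.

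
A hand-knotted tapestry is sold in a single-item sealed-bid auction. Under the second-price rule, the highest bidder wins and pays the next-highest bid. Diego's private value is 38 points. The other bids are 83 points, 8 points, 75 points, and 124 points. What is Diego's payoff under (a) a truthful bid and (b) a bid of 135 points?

The highest competing bid is 124 points.
Bidding truthfully at 38 points: the top bid is 124 points (a rival), so Diego loses. Payoff = 0 points.
Bidding 135 points: Diego has the top bid, wins, and pays the second-highest bid 124 points. Payoff = 38 points − 124 points = -86 points.

Truthful: 0 points; alternative: -86 points.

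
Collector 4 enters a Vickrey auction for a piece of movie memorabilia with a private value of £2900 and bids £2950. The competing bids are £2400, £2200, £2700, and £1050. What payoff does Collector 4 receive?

Highest competing bid: £2700.
Collector 4's bid £2950 is the highest overall, so Collector 4 wins and pays the second-highest bid, £2700.
Payoff = value − price = £2900 − £2700 = £200.

£200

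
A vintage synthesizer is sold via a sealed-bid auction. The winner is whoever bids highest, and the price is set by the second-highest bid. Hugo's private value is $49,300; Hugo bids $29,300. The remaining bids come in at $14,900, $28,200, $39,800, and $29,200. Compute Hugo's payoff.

$0

Highest competing bid: $39,800.
Hugo's bid $29,300 is not the highest, so Hugo loses, pays nothing, and earns zero payoff.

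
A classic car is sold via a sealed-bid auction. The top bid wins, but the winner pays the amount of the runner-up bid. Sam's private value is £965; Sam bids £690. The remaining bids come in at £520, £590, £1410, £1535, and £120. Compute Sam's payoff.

£0

Highest competing bid: £1535.
Sam's bid £690 is not the highest, so Sam loses, pays nothing, and earns zero payoff.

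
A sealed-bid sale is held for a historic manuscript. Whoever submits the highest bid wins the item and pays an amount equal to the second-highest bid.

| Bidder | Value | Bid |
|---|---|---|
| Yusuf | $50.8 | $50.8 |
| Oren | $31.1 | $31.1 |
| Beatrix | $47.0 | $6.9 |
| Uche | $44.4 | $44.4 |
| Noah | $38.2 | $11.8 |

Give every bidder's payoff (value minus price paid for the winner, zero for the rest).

Bids in descending order: Yusuf $50.8, then Uche $44.4, then Oren $31.1, then Noah $11.8, then Beatrix $6.9.
Yusuf has the top bid and wins; the price is the second-highest bid, $44.4.
Yusuf's payoff = $50.8 − $44.4 = $6.4. All other bidders lose, so their payoff is 0.

Yusuf $6.4, Oren $0.0, Beatrix $0.0, Uche $0.0, Noah $0.0.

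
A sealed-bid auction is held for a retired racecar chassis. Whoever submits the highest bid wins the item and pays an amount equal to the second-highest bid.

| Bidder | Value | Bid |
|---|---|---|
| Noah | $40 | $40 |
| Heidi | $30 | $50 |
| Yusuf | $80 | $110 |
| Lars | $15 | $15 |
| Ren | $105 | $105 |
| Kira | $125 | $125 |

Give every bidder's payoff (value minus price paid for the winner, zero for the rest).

Payoffs: Noah $0, Heidi $0, Yusuf $0, Lars $0, Ren $0, Kira $15.

Bids in descending order: Kira $125; Yusuf $110; Ren $105; Heidi $50; Noah $40; Lars $15.
Kira has the top bid and wins; the price is the second-highest bid, $110.
Kira's payoff = $125 − $110 = $15. All other bidders lose, so their payoff is 0.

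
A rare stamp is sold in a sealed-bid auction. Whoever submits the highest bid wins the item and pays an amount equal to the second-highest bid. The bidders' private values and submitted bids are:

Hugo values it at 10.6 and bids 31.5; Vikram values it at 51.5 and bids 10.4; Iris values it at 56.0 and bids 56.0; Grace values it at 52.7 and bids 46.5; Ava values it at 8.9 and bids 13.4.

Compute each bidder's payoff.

Hugo 0.0, Vikram 0.0, Iris 9.5, Grace 0.0, Ava 0.0.

Sorted high to low: Iris 56.0 > Grace 46.5 > Hugo 31.5 > Ava 13.4 > Vikram 10.4.
Iris has the top bid and wins; the price is the second-highest bid, 46.5.
Iris's payoff = 56.0 − 46.5 = 9.5. All other bidders lose, so their payoff is 0.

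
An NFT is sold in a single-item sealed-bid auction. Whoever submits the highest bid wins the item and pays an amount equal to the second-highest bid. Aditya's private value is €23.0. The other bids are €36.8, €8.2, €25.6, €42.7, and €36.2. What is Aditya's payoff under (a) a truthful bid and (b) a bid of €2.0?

(a) €0.0  (b) €0.0

The highest competing bid is €42.7.
Bidding truthfully at €23.0: the top bid is €42.7 (a rival), so Aditya loses. Payoff = €0.0.
Bidding €2.0: the top bid is €42.7 (a rival), so Aditya loses. Payoff = €0.0.
The bid only affects whether you win, not the price — here both bids land on the same side of the top rival bid, so the deviation is payoff-neutral.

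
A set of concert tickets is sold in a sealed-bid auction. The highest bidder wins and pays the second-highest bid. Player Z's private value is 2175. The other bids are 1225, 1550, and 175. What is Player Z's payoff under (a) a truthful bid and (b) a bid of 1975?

The highest competing bid is 1550.
Bidding truthfully at 2175: Player Z has the top bid, wins, and pays the second-highest bid 1550. Payoff = 2175 − 1550 = 625.
Bidding 1975: Player Z has the top bid, wins, and pays the second-highest bid 1550. Payoff = 2175 − 1550 = 625.
The bid only affects whether you win, not the price — here both bids land on the same side of the top rival bid, so the deviation is payoff-neutral.

Truthful: 625; alternative: 625.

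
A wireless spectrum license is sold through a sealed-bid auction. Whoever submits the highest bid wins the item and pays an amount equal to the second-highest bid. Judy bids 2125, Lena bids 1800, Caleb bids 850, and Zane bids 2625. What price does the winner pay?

Ranking the bids: Zane 2625, then Judy 2125, then Lena 1800, then Caleb 850.
Zane has the highest bid, so Zane wins.
The second-highest bid is 2125, so that is what Zane pays.

The winner pays 2125.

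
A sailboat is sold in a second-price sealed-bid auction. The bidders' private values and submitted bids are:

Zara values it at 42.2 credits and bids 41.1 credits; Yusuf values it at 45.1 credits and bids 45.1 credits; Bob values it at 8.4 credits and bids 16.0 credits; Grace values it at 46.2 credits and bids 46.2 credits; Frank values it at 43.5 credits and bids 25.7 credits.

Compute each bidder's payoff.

Bids in descending order: Grace 46.2 credits; Yusuf 45.1 credits; Zara 41.1 credits; Frank 25.7 credits; Bob 16.0 credits.
Grace has the top bid and wins; the price is the second-highest bid, 45.1 credits.
Grace's payoff = 46.2 credits − 45.1 credits = 1.1 credits. All other bidders lose, so their payoff is 0.

Payoffs: Zara 0.0 credits, Yusuf 0.0 credits, Bob 0.0 credits, Grace 1.1 credits, Frank 0.0 credits.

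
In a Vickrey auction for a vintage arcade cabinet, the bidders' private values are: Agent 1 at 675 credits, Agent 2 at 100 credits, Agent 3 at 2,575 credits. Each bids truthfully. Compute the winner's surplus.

Surplus = 1,900 credits.

Sorted high to low: Agent 3 2,575 credits > Agent 1 675 credits > Agent 2 100 credits.
Agent 3 wins with the top bid and pays the second-highest, 675 credits.
Surplus = 2,575 credits − 675 credits = 1,900 credits.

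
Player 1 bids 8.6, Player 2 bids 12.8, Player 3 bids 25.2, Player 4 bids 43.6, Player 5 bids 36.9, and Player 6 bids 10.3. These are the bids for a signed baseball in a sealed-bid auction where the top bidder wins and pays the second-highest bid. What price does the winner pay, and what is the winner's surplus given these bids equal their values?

Sorted high to low: Player 4 43.6 > Player 5 36.9 > Player 3 25.2 > Player 2 12.8 > Player 6 10.3 > Player 1 8.6.
Player 4 is the highest bidder, so Player 4 wins.
Under the second-price rule, the price is the second-highest bid: 36.9.
Surplus = 43.6 − 36.9 = 6.7.

Price 36.9; surplus 6.7.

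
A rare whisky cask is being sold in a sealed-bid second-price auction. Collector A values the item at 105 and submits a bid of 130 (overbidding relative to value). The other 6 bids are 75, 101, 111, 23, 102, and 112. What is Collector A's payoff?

Payoff = -7.

Highest competing bid: 112.
Collector A's bid 130 is the highest overall, so Collector A wins and pays the second-highest bid, 112.
Payoff = value − price = 105 − 112 = -7.
Overbidding won the item at a price above value — truthful bidding would have avoided this loss.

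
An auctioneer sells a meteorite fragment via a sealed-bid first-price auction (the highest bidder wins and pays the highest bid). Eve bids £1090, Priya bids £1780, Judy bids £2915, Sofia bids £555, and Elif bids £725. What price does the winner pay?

Sorted high to low: Judy £2915 > Priya £1780 > Eve £1090 > Elif £725 > Sofia £555.
Judy is the highest bidder, so Judy wins.
Under the first-price rule, the price is the highest bid: £2915.

Price paid: £2915.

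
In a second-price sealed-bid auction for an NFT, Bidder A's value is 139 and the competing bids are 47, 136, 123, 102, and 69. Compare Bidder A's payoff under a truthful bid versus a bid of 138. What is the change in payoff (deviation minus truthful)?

The highest competing bid is 136.
Bidding truthfully at 139: Bidder A has the top bid, wins, and pays the second-highest bid 136. Payoff = 139 − 136 = 3.
Bidding 138: Bidder A has the top bid, wins, and pays the second-highest bid 136. Payoff = 139 − 136 = 3.
Change = 3 − 3 = 0.
The bid only affects whether you win, not the price — here both bids land on the same side of the top rival bid, so the deviation is payoff-neutral.

Payoff change: 0.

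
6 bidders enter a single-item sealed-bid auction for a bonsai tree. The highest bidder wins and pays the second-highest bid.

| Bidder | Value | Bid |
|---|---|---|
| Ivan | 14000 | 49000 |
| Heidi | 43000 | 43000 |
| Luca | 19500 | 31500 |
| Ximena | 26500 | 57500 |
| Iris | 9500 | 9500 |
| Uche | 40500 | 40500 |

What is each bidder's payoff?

Ranking the bids: Ximena 57500 > Ivan 49000 > Heidi 43000 > Uche 40500 > Luca 31500 > Iris 9500.
Ximena has the top bid and wins; the price is the second-highest bid, 49000.
Ximena's payoff = 26500 − 49000 = -22500. All other bidders lose, so their payoff is 0.

Ivan 0, Heidi 0, Luca 0, Ximena -22500, Iris 0, Uche 0.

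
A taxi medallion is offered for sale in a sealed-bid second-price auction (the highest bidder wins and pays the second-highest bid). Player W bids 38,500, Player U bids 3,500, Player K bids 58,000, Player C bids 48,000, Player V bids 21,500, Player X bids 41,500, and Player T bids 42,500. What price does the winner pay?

48,000

Ordered from highest: Player K 58,000 > Player C 48,000 > Player T 42,500 > Player X 41,500 > Player W 38,500 > Player V 21,500 > Player U 3,500.
Player K is the highest bidder, so Player K wins.
Under the second-price rule, the price is the second-highest bid: 48,000.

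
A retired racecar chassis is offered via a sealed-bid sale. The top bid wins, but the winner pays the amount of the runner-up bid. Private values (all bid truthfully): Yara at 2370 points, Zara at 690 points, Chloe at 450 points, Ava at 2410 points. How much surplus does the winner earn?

Surplus = 40 points.

Sorted high to low: Ava 2410 points; Yara 2370 points; Zara 690 points; Chloe 450 points.
Ava wins with the top bid and pays the second-highest, 2370 points.
Surplus = 2410 points − 2370 points = 40 points.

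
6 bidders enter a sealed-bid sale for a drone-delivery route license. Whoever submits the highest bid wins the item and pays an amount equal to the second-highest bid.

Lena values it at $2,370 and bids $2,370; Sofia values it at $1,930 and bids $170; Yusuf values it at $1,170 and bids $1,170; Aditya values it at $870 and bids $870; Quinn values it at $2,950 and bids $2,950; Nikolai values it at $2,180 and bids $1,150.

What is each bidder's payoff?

Sorted high to low: Quinn $2,950 > Lena $2,370 > Yusuf $1,170 > Nikolai $1,150 > Aditya $870 > Sofia $170.
Quinn has the top bid and wins; the price is the second-highest bid, $2,370.
Quinn's payoff = $2,950 − $2,370 = $580. All other bidders lose, so their payoff is 0.

Lena $0, Sofia $0, Yusuf $0, Aditya $0, Quinn $580, Nikolai $0.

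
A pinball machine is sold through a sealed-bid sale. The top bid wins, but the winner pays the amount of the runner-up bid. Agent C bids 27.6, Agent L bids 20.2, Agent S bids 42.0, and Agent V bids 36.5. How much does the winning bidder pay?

Ordered from highest: Agent S 42.0, then Agent V 36.5, then Agent C 27.6, then Agent L 20.2.
Agent S has the highest bid, so Agent S wins.
The second-highest bid is 36.5, so that is what Agent S pays.

36.5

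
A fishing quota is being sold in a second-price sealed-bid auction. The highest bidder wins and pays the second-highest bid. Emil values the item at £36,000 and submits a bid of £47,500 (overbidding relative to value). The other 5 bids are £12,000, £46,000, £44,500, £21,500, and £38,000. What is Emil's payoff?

Payoff = -£10,000.

Highest competing bid: £46,000.
Emil's bid £47,500 is the highest overall, so Emil wins and pays the second-highest bid, £46,000.
Payoff = value − price = £36,000 − £46,000 = -£10,000.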